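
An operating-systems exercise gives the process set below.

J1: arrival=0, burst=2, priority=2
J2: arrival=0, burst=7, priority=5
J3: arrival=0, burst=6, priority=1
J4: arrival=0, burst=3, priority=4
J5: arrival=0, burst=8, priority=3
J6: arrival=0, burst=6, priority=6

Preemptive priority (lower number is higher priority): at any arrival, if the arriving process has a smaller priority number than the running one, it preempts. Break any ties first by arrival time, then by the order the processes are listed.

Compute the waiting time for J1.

Timeline: | J3 0-6 | J1 6-8 | J5 8-16 | J4 16-19 | J2 19-26 | J6 26-32 |
Completion: J1=8  J2=26  J3=6  J4=19  J5=16  J6=32
Waiting(J1) = turnaround − burst = 8 − 2 = 6

6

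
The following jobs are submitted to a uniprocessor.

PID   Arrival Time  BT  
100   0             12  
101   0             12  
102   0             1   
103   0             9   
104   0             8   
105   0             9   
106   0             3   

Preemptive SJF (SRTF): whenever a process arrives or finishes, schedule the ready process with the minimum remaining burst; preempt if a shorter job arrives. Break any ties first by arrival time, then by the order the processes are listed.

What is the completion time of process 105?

Schedule: | 102 0-1 | 106 1-4 | 104 4-12 | 103 12-21 | 105 21-30 | 100 30-42 | 101 42-54 |
Completion: 100=42  101=54  102=1  103=21  104=12  105=30  106=4

30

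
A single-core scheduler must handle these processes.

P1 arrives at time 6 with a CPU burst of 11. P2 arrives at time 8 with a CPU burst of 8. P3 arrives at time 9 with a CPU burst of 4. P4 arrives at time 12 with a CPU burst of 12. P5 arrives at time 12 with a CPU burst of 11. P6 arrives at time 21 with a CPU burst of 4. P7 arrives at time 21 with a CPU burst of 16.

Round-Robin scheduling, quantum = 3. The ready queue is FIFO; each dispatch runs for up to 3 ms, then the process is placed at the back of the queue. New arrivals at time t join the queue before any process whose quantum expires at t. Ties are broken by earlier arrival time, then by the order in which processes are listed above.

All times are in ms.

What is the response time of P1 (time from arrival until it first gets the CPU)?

Timeline: | idle 0-6 | P1 6-9 | P2 9-12 | P3 12-15 | P1 15-18 | P4 18-21 | P5 21-24 | P2 24-27 | P3 27-28 | P1 28-31 | P6 31-34 | P7 34-37 | P4 37-40 | P5 40-43 | P2 43-45 | P1 45-47 | P6 47-48 | P7 48-51 | P4 51-54 | P5 54-57 | P7 57-60 | P4 60-63 | P5 63-65 | P7 65-72 |
Completion: P1=47  P2=45  P3=28  P4=63  P5=65  P6=48  P7=72
Turnaround (C−A): P1=41  P2=37  P3=19  P4=51  P5=53  P6=27  P7=51
Response(P1) = first start − arrival = 6 − 6 = 0

0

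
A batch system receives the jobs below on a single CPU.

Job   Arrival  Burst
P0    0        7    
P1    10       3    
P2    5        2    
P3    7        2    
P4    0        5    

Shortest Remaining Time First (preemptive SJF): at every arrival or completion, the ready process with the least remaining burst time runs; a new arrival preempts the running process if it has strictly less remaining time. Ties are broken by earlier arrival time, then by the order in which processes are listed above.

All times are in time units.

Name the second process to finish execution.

P2

Gantt: | P4 0-5 | P2 5-7 | P3 7-9 | P0 9-10 | P1 10-13 | P0 13-19 |
Completion: P0=19  P1=13  P2=7  P3=9  P4=5
Turnaround (C−A): P0=19  P1=3  P2=2  P3=2  P4=5
Finish order: P4 → P2 → P3 → P1 → P0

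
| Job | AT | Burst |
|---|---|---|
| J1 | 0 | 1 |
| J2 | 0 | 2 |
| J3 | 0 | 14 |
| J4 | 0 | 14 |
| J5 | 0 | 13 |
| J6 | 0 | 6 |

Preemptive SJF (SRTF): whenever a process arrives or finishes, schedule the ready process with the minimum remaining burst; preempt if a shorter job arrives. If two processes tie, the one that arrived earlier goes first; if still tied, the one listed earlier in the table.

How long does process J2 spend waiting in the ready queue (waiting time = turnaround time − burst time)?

Timeline: | J1 0-1 | J2 1-3 | J6 3-9 | J5 9-22 | J3 22-36 | J4 36-50 |
Completion: J1=1  J2=3  J3=36  J4=50  J5=22  J6=9
Turnaround (C−A): J1=1  J2=3  J3=36  J4=50  J5=22  J6=9
Waiting(J2) = turnaround − burst = 3 − 2 = 1

1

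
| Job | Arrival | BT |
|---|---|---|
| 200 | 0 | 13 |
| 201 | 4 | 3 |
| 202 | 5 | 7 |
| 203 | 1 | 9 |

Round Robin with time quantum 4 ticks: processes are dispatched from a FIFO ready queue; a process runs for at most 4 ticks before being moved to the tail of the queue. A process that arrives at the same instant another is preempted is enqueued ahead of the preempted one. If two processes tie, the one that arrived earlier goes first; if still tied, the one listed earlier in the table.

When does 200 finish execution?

32

Gantt: | 200 0-4 | 203 4-8 | 201 8-11 | 200 11-15 | 202 15-19 | 203 19-23 | 200 23-27 | 202 27-30 | 203 30-31 | 200 31-32 |
Completion: 200=32  201=11  202=30  203=31
Turnaround (C−A): 200=32  201=7  202=25  203=30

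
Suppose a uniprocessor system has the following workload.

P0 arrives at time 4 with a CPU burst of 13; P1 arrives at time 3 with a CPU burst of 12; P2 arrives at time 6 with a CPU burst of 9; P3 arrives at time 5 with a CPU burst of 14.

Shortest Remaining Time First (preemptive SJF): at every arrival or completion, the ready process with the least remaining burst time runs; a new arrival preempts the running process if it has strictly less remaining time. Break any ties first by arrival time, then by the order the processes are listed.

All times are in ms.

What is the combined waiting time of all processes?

61

Timeline: | idle 0-3 | P1 3-15 | P2 15-24 | P0 24-37 | P3 37-51 |
Completion: P0=37  P1=15  P2=24  P3=51
Waiting = turnaround − burst: P0=20, P1=0, P2=9, P3=32
Total waiting = 20 + 0 + 9 + 32 = 61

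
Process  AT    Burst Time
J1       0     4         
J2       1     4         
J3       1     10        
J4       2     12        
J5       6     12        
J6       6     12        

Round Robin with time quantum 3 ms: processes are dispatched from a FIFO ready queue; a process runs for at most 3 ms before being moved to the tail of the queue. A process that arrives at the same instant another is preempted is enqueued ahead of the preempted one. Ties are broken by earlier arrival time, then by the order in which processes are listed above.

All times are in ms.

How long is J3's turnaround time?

Gantt: | J1 0-3 | J2 3-6 | J3 6-9 | J4 9-12 | J1 12-13 | J5 13-16 | J6 16-19 | J2 19-20 | J3 20-23 | J4 23-26 | J5 26-29 | J6 29-32 | J3 32-35 | J4 35-38 | J5 38-41 | J6 41-44 | J3 44-45 | J4 45-48 | J5 48-51 | J6 51-54 |
Completion: J1=13  J2=20  J3=45  J4=48  J5=51  J6=54
Turnaround (C−A): J1=13  J2=19  J3=44  J4=46  J5=45  J6=48
Turnaround(J3) = completion − arrival = 45 − 1 = 44

44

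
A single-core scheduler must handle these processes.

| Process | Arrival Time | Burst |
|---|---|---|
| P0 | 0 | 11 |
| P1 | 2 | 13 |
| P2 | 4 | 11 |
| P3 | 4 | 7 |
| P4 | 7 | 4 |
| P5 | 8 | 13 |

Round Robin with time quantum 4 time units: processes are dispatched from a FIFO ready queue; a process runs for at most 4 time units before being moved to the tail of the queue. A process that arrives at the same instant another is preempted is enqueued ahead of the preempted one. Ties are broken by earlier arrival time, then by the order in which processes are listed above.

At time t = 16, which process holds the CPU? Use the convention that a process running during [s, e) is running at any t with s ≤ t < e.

P0

Gantt: | P0 0-4 | P1 4-8 | P2 8-12 | P3 12-16 | P0 16-20 | P4 20-24 | P5 24-28 | P1 28-32 | P2 32-36 | P3 36-39 | P0 39-42 | P5 42-46 | P1 46-50 | P2 50-53 | P5 53-57 | P1 57-58 | P5 58-59 |
Completion: P0=42  P1=58  P2=53  P3=39  P4=24  P5=59
Turnaround (C−A): P0=42  P1=56  P2=49  P3=35  P4=17  P5=51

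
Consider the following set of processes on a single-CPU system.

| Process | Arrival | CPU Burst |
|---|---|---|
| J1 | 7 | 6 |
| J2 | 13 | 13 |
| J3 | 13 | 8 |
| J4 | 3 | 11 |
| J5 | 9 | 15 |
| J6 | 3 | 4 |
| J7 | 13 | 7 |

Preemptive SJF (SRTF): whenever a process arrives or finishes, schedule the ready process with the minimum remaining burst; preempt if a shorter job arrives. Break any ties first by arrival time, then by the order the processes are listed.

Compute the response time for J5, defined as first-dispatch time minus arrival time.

Gantt: | idle 0-3 | J6 3-7 | J1 7-13 | J7 13-20 | J3 20-28 | J4 28-39 | J2 39-52 | J5 52-67 |
Completion: J1=13  J2=52  J3=28  J4=39  J5=67  J6=7  J7=20
Response(J5) = first start − arrival = 52 − 9 = 43

43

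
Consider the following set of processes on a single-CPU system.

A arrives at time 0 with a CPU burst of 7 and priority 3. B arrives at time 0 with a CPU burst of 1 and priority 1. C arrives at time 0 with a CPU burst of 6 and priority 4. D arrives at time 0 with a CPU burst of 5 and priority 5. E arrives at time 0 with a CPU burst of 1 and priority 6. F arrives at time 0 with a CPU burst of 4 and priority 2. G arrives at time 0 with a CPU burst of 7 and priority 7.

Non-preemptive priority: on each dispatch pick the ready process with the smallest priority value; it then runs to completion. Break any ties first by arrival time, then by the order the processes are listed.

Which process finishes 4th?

C

Gantt: | B 0-1 | F 1-5 | A 5-12 | C 12-18 | D 18-23 | E 23-24 | G 24-31 |
Completion: A=12  B=1  C=18  D=23  E=24  F=5  G=31
Turnaround (C−A): A=12  B=1  C=18  D=23  E=24  F=5  G=31
Finish order: B → F → A → C → D → E → G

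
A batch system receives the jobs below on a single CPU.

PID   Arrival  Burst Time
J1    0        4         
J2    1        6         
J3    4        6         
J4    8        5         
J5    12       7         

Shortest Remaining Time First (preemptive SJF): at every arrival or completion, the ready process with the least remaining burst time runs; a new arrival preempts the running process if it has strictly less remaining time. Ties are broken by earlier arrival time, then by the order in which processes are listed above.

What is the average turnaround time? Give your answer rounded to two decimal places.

10.60

Gantt: | J1 0-4 | J2 4-10 | J4 10-15 | J3 15-21 | J5 21-28 |
Completion: J1=4  J2=10  J3=21  J4=15  J5=28
Turnaround (C−A): J1=4  J2=9  J3=17  J4=7  J5=16
Turnaround times: J1=4, J2=9, J3=17, J4=7, J5=16
Average turnaround = (4+9+17+7+16) / 5 = 53/5 = 10.60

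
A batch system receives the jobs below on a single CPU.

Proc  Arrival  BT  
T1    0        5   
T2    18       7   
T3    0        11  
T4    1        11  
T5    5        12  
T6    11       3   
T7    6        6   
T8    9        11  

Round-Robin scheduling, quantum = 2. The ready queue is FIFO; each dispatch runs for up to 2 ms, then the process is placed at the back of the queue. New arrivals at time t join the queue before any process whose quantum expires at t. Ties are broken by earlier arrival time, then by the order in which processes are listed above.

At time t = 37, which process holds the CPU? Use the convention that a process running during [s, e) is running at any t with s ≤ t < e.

Timeline: | T1 0-2 | T3 2-4 | T4 4-6 | T1 6-8 | T3 8-10 | T5 10-12 | T7 12-14 | T4 14-16 | T1 16-17 | T8 17-19 | T3 19-21 | T6 21-23 | T5 23-25 | T7 25-27 | T4 27-29 | T2 29-31 | T8 31-33 | T3 33-35 | T6 35-36 | T5 36-38 | T7 38-40 | T4 40-42 | T2 42-44 | T8 44-46 | T3 46-48 | T5 48-50 | T4 50-52 | T2 52-54 | T8 54-56 | T3 56-57 | T5 57-59 | T4 59-60 | T2 60-61 | T8 61-63 | T5 63-65 | T8 65-66 |
Completion: T1=17  T2=61  T3=57  T4=60  T5=65  T6=36  T7=40  T8=66
Turnaround (C−A): T1=17  T2=43  T3=57  T4=59  T5=60  T6=25  T7=34  T8=57

T5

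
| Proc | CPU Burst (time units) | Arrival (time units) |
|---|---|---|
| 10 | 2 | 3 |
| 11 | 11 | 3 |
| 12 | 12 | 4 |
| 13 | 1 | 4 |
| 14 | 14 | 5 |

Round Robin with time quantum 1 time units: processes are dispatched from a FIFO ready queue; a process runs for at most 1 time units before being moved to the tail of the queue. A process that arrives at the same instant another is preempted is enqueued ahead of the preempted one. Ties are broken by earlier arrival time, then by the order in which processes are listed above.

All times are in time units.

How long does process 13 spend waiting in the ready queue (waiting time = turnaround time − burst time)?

2

Gantt: | idle 0-3 | 10 3-4 | 11 4-5 | 12 5-6 | 13 6-7 | 10 7-8 | 14 8-9 | 11 9-10 | 12 10-11 | 14 11-12 | 11 12-13 | 12 13-14 | 14 14-15 | 11 15-16 | 12 16-17 | 14 17-18 | 11 18-19 | 12 19-20 | 14 20-21 | 11 21-22 | 12 22-23 | 14 23-24 | 11 24-25 | 12 25-26 | 14 26-27 | 11 27-28 | 12 28-29 | 14 29-30 | 11 30-31 | 12 31-32 | 14 32-33 | 11 33-34 | 12 34-35 | 14 35-36 | 11 36-37 | 12 37-38 | 14 38-39 | 12 39-40 | 14 40-43 |
Completion: 10=8  11=37  12=40  13=7  14=43
Turnaround (C−A): 10=5  11=34  12=36  13=3  14=38
Waiting(13) = turnaround − burst = 3 − 1 = 2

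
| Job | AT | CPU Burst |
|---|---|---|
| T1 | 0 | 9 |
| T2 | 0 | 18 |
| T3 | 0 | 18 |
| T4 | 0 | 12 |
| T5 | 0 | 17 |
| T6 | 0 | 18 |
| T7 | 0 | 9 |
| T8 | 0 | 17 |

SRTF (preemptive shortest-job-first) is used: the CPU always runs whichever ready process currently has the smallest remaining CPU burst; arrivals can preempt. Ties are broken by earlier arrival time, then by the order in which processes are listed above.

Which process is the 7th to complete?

T3

Gantt: | T1 0-9 | T7 9-18 | T4 18-30 | T5 30-47 | T8 47-64 | T2 64-82 | T3 82-100 | T6 100-118 |
Completion: T1=9  T2=82  T3=100  T4=30  T5=47  T6=118  T7=18  T8=64
Finish order: T1 → T7 → T4 → T5 → T8 → T2 → T3 → T6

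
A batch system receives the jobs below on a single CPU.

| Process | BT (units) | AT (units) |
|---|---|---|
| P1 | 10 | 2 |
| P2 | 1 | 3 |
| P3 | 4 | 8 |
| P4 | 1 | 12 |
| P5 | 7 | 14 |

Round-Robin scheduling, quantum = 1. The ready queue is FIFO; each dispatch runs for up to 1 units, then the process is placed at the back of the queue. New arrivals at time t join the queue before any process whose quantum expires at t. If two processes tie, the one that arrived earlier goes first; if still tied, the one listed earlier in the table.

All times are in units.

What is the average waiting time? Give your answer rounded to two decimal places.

3.40

Schedule: | idle 0-2 | P1 2-3 | P2 3-4 | P1 4-8 | P3 8-9 | P1 9-10 | P3 10-11 | P1 11-12 | P3 12-13 | P4 13-14 | P1 14-15 | P3 15-16 | P5 16-17 | P1 17-18 | P5 18-19 | P1 19-20 | P5 20-25 |
Completion: P1=20  P2=4  P3=16  P4=14  P5=25
Turnaround (C−A): P1=18  P2=1  P3=8  P4=2  P5=11
Waiting times: P1=8, P2=0, P3=4, P4=1, P5=4
Average waiting = (8+0+4+1+4) / 5 = 17/5 = 3.40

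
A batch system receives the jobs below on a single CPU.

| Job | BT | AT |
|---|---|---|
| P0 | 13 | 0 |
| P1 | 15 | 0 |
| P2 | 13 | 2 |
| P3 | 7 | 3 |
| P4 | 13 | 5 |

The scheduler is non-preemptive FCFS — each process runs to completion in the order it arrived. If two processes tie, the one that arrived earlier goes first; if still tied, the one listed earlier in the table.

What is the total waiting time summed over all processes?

120

Schedule: | P0 0-13 | P1 13-28 | P2 28-41 | P3 41-48 | P4 48-61 |
Completion: P0=13  P1=28  P2=41  P3=48  P4=61
Turnaround (C−A): P0=13  P1=28  P2=39  P3=45  P4=56
Waiting = turnaround − burst: P0=0, P1=13, P2=26, P3=38, P4=43
Total waiting = 0 + 13 + 26 + 38 + 43 = 120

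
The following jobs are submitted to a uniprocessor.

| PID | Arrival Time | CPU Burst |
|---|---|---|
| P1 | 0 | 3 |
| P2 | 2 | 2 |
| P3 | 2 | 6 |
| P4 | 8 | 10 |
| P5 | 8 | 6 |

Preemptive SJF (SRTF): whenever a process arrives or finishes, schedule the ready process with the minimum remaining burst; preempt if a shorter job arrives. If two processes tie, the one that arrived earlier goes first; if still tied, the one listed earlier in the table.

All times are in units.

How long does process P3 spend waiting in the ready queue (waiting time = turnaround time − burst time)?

Gantt: | P1 0-3 | P2 3-5 | P3 5-11 | P5 11-17 | P4 17-27 |
Completion: P1=3  P2=5  P3=11  P4=27  P5=17
Waiting(P3) = turnaround − burst = 9 − 6 = 3

3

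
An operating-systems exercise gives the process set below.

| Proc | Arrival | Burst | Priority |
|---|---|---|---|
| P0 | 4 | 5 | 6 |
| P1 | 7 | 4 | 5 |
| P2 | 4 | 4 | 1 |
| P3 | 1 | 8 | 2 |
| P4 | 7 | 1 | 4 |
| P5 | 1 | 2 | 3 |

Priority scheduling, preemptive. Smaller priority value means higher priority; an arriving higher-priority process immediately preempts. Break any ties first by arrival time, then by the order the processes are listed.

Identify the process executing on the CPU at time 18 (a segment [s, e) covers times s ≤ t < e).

Gantt: | idle 0-1 | P3 1-4 | P2 4-8 | P3 8-13 | P5 13-15 | P4 15-16 | P1 16-20 | P0 20-25 |
Completion: P0=25  P1=20  P2=8  P3=13  P4=16  P5=15

P1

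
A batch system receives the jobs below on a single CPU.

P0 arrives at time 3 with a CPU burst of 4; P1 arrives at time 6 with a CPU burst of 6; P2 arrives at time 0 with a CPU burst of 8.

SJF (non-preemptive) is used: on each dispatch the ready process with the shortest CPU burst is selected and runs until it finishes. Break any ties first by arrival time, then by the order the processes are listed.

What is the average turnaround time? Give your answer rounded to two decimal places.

Schedule: | P2 0-8 | P0 8-12 | P1 12-18 |
Completion: P0=12  P1=18  P2=8
Turnaround (C−A): P0=9  P1=12  P2=8
Turnaround times: P0=9, P1=12, P2=8
Average turnaround = (9+12+8) / 3 = 29/3 = 9.67

9.67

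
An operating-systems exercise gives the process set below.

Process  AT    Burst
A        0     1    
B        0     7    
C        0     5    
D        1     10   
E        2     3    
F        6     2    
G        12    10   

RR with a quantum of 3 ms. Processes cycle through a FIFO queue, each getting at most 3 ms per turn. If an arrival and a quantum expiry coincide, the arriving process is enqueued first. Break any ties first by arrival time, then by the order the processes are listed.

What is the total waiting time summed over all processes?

Gantt: | A 0-1 | B 1-4 | C 4-7 | D 7-10 | E 10-13 | B 13-16 | F 16-18 | C 18-20 | D 20-23 | G 23-26 | B 26-27 | D 27-30 | G 30-33 | D 33-34 | G 34-38 |
Completion: A=1  B=27  C=20  D=34  E=13  F=18  G=38
Waiting = turnaround − burst: A=0, B=20, C=15, D=23, E=8, F=10, G=16
Total waiting = 0 + 20 + 15 + 23 + 8 + 10 + 16 = 92

92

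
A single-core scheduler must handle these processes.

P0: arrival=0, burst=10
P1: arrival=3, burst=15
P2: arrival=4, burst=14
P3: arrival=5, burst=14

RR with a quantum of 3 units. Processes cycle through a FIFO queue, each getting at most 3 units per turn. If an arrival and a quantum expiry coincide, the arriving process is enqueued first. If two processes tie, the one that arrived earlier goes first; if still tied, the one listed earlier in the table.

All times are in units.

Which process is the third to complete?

Gantt: | P0 0-3 | P1 3-6 | P0 6-9 | P2 9-12 | P3 12-15 | P1 15-18 | P0 18-21 | P2 21-24 | P3 24-27 | P1 27-30 | P0 30-31 | P2 31-34 | P3 34-37 | P1 37-40 | P2 40-43 | P3 43-46 | P1 46-49 | P2 49-51 | P3 51-53 |
Completion: P0=31  P1=49  P2=51  P3=53
Finish order: P0 → P1 → P2 → P3

P2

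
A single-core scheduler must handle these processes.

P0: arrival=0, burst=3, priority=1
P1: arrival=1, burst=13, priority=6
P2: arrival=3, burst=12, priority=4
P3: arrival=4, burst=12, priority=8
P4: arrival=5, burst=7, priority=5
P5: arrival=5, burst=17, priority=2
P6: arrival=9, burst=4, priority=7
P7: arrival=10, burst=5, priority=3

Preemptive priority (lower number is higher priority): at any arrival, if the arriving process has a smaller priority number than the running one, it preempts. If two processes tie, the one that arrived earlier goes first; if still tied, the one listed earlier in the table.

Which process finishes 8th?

P3

Timeline: | P0 0-3 | P2 3-5 | P5 5-22 | P7 22-27 | P2 27-37 | P4 37-44 | P1 44-57 | P6 57-61 | P3 61-73 |
Completion: P0=3  P1=57  P2=37  P3=73  P4=44  P5=22  P6=61  P7=27
Finish order: P0 → P5 → P7 → P2 → P4 → P1 → P6 → P3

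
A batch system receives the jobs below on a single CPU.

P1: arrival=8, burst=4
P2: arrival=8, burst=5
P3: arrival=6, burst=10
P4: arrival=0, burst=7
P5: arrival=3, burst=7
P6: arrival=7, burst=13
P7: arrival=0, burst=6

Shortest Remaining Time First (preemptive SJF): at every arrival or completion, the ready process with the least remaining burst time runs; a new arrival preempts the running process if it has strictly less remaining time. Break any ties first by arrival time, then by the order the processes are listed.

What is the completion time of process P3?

39

Schedule: | P7 0-6 | P4 6-8 | P1 8-12 | P4 12-17 | P2 17-22 | P5 22-29 | P3 29-39 | P6 39-52 |
Completion: P1=12  P2=22  P3=39  P4=17  P5=29  P6=52  P7=6
Turnaround (C−A): P1=4  P2=14  P3=33  P4=17  P5=26  P6=45  P7=6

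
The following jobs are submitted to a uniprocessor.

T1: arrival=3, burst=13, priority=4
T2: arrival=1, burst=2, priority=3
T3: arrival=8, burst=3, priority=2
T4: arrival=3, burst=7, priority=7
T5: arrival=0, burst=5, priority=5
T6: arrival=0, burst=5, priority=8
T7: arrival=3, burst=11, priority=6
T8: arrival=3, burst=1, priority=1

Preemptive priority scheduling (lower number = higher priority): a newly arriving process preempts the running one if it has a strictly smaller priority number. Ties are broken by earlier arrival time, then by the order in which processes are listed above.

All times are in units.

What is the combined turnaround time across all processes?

165

Timeline: | T5 0-1 | T2 1-3 | T8 3-4 | T1 4-8 | T3 8-11 | T1 11-20 | T5 20-24 | T7 24-35 | T4 35-42 | T6 42-47 |
Completion: T1=20  T2=3  T3=11  T4=42  T5=24  T6=47  T7=35  T8=4
Turnaround = completion − arrival: T1=17, T2=2, T3=3, T4=39, T5=24, T6=47, T7=32, T8=1
Total turnaround = 17 + 2 + 3 + 39 + 24 + 47 + 32 + 1 = 165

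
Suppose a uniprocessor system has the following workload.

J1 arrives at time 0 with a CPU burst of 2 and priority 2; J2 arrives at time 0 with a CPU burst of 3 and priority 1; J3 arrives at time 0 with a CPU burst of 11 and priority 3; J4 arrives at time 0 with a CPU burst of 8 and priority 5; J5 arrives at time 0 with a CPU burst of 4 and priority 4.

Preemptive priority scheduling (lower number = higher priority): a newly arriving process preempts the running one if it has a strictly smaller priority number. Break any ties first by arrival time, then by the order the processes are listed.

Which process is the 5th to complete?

J4

Gantt: | J2 0-3 | J1 3-5 | J3 5-16 | J5 16-20 | J4 20-28 |
Completion: J1=5  J2=3  J3=16  J4=28  J5=20
Turnaround (C−A): J1=5  J2=3  J3=16  J4=28  J5=20
Finish order: J2 → J1 → J3 → J5 → J4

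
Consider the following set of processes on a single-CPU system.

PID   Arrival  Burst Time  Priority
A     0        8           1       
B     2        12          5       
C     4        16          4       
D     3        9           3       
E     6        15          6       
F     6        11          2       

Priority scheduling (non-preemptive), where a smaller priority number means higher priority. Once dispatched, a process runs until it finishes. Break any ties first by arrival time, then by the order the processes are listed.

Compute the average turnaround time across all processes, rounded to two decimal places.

Schedule: | A 0-8 | F 8-19 | D 19-28 | C 28-44 | B 44-56 | E 56-71 |
Completion: A=8  B=56  C=44  D=28  E=71  F=19
Turnaround (C−A): A=8  B=54  C=40  D=25  E=65  F=13
Turnaround times: A=8, B=54, C=40, D=25, E=65, F=13
Average turnaround = (8+54+40+25+65+13) / 6 = 205/6 = 34.17

34.17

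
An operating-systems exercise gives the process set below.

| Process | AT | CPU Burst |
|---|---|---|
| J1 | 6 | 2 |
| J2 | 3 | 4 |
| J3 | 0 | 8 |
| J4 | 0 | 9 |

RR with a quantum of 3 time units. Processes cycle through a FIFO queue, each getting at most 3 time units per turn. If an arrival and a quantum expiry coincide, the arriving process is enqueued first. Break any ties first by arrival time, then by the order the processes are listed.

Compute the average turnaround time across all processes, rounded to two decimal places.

16.50

Gantt: | J3 0-3 | J4 3-6 | J2 6-9 | J3 9-12 | J1 12-14 | J4 14-17 | J2 17-18 | J3 18-20 | J4 20-23 |
Completion: J1=14  J2=18  J3=20  J4=23
Turnaround times: J1=8, J2=15, J3=20, J4=23
Average turnaround = (8+15+20+23) / 4 = 66/4 = 16.50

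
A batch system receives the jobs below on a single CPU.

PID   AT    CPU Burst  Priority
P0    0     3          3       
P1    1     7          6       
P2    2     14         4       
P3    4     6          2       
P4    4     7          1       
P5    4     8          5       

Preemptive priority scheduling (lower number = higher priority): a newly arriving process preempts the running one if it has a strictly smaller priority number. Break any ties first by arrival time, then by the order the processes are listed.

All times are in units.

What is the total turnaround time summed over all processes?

Schedule: | P0 0-3 | P2 3-4 | P4 4-11 | P3 11-17 | P2 17-30 | P5 30-38 | P1 38-45 |
Completion: P0=3  P1=45  P2=30  P3=17  P4=11  P5=38
Turnaround = completion − arrival: P0=3, P1=44, P2=28, P3=13, P4=7, P5=34
Total turnaround = 3 + 44 + 28 + 13 + 7 + 34 = 129

129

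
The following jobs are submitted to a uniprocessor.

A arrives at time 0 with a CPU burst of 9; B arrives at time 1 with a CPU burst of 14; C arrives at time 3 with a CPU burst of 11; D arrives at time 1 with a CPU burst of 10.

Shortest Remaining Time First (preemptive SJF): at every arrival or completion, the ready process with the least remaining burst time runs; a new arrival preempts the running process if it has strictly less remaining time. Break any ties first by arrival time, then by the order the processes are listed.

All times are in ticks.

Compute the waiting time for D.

Schedule: | A 0-9 | D 9-19 | C 19-30 | B 30-44 |
Completion: A=9  B=44  C=30  D=19
Turnaround (C−A): A=9  B=43  C=27  D=18
Waiting(D) = turnaround − burst = 18 − 10 = 8

8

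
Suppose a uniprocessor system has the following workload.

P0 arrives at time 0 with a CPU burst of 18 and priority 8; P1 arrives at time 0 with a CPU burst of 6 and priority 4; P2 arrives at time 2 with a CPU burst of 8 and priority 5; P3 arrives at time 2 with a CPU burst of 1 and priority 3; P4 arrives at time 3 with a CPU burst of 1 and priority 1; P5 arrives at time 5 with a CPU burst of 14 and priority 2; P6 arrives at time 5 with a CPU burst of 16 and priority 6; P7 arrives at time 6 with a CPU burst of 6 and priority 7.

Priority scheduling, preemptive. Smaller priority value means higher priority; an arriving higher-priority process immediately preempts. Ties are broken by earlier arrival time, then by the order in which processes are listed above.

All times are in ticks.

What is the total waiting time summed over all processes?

Gantt: | P1 0-2 | P3 2-3 | P4 3-4 | P1 4-5 | P5 5-19 | P1 19-22 | P2 22-30 | P6 30-46 | P7 46-52 | P0 52-70 |
Completion: P0=70  P1=22  P2=30  P3=3  P4=4  P5=19  P6=46  P7=52
Waiting = turnaround − burst: P0=52, P1=16, P2=20, P3=0, P4=0, P5=0, P6=25, P7=40
Total waiting = 52 + 16 + 20 + 0 + 0 + 0 + 25 + 40 = 153

153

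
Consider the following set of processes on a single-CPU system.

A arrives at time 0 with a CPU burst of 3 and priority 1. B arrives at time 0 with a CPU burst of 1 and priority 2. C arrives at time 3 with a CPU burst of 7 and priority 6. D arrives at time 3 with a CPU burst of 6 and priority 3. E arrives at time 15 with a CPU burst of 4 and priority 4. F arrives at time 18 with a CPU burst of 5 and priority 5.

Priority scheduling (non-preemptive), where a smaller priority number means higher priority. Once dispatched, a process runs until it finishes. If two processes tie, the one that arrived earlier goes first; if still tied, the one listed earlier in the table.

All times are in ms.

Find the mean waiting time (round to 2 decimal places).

Gantt: | A 0-3 | B 3-4 | D 4-10 | C 10-17 | E 17-21 | F 21-26 |
Completion: A=3  B=4  C=17  D=10  E=21  F=26
Waiting times: A=0, B=3, C=7, D=1, E=2, F=3
Average waiting = (0+3+7+1+2+3) / 6 = 16/6 = 2.67

2.67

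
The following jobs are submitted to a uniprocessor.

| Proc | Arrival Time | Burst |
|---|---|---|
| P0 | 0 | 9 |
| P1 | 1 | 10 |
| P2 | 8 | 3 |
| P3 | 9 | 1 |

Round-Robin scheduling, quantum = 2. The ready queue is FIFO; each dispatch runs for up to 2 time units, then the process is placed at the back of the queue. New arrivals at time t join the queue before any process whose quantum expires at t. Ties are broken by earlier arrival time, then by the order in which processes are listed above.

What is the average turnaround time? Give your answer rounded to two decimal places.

14.75

Schedule: | P0 0-2 | P1 2-4 | P0 4-6 | P1 6-8 | P0 8-10 | P2 10-12 | P1 12-14 | P3 14-15 | P0 15-17 | P2 17-18 | P1 18-20 | P0 20-21 | P1 21-23 |
Completion: P0=21  P1=23  P2=18  P3=15
Turnaround (C−A): P0=21  P1=22  P2=10  P3=6
Turnaround times: P0=21, P1=22, P2=10, P3=6
Average turnaround = (21+22+10+6) / 4 = 59/4 = 14.75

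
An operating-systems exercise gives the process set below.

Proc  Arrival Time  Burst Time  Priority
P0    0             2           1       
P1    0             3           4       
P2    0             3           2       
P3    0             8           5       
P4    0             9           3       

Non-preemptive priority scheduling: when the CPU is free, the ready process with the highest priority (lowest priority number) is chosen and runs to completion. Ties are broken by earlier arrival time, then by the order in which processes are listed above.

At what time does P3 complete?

25

Schedule: | P0 0-2 | P2 2-5 | P4 5-14 | P1 14-17 | P3 17-25 |
Completion: P0=2  P1=17  P2=5  P3=25  P4=14
Turnaround (C−A): P0=2  P1=17  P2=5  P3=25  P4=14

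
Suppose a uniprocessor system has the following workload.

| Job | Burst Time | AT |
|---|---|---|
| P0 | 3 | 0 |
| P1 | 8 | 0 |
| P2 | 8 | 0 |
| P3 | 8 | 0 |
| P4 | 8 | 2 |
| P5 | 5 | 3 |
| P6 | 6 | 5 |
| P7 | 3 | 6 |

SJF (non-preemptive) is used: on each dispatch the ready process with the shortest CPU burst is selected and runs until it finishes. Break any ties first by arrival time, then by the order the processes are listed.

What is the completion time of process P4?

Timeline: | P0 0-3 | P5 3-8 | P7 8-11 | P6 11-17 | P1 17-25 | P2 25-33 | P3 33-41 | P4 41-49 |
Completion: P0=3  P1=25  P2=33  P3=41  P4=49  P5=8  P6=17  P7=11
Turnaround (C−A): P0=3  P1=25  P2=33  P3=41  P4=47  P5=5  P6=12  P7=5

49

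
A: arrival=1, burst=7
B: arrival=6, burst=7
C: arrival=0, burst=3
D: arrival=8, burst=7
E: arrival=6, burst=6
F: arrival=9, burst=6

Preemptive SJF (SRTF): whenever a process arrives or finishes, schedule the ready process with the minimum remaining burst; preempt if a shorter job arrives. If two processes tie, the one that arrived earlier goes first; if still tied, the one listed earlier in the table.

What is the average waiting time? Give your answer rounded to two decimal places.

Schedule: | C 0-3 | A 3-10 | E 10-16 | F 16-22 | B 22-29 | D 29-36 |
Completion: A=10  B=29  C=3  D=36  E=16  F=22
Waiting times: A=2, B=16, C=0, D=21, E=4, F=7
Average waiting = (2+16+0+21+4+7) / 6 = 50/6 = 8.33

8.33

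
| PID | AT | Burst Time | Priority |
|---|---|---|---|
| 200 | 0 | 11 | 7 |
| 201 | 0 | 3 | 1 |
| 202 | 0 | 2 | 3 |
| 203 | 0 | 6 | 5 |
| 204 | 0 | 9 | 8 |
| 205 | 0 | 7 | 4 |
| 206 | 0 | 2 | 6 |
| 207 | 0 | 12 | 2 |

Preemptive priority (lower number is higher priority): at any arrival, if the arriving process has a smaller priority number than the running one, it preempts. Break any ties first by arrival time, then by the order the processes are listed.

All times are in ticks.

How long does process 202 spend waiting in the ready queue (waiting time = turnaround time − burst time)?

15

Schedule: | 201 0-3 | 207 3-15 | 202 15-17 | 205 17-24 | 203 24-30 | 206 30-32 | 200 32-43 | 204 43-52 |
Completion: 200=43  201=3  202=17  203=30  204=52  205=24  206=32  207=15
Waiting(202) = turnaround − burst = 17 − 2 = 15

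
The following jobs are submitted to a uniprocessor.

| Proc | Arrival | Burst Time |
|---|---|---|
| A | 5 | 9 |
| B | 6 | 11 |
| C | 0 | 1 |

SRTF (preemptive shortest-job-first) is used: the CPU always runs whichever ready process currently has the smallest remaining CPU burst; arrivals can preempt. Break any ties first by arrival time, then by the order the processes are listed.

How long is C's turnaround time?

1

Timeline: | C 0-1 | idle 1-5 | A 5-14 | B 14-25 |
Completion: A=14  B=25  C=1
Turnaround (C−A): A=9  B=19  C=1
Turnaround(C) = completion − arrival = 1 − 0 = 1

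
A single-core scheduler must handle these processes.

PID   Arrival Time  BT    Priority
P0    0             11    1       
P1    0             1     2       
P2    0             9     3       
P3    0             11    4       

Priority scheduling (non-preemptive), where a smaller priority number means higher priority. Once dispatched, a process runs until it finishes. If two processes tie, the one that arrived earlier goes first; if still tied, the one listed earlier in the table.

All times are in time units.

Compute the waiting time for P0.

Schedule: | P0 0-11 | P1 11-12 | P2 12-21 | P3 21-32 |
Completion: P0=11  P1=12  P2=21  P3=32
Turnaround (C−A): P0=11  P1=12  P2=21  P3=32
Waiting(P0) = turnaround − burst = 11 − 11 = 0

0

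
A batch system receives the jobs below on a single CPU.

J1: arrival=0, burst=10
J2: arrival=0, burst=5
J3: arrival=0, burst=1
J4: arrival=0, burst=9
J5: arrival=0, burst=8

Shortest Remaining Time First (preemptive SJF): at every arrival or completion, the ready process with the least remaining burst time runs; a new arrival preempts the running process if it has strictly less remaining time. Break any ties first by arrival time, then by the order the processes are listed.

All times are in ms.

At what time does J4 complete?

Gantt: | J3 0-1 | J2 1-6 | J5 6-14 | J4 14-23 | J1 23-33 |
Completion: J1=33  J2=6  J3=1  J4=23  J5=14
Turnaround (C−A): J1=33  J2=6  J3=1  J4=23  J5=14

23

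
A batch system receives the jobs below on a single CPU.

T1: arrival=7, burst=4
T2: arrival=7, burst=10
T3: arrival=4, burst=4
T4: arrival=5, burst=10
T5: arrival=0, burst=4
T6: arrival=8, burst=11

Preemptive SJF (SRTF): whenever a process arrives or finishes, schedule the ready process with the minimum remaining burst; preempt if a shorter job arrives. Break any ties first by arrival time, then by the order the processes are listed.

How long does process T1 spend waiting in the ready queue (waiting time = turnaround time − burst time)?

1

Gantt: | T5 0-4 | T3 4-8 | T1 8-12 | T4 12-22 | T2 22-32 | T6 32-43 |
Completion: T1=12  T2=32  T3=8  T4=22  T5=4  T6=43
Waiting(T1) = turnaround − burst = 5 − 4 = 1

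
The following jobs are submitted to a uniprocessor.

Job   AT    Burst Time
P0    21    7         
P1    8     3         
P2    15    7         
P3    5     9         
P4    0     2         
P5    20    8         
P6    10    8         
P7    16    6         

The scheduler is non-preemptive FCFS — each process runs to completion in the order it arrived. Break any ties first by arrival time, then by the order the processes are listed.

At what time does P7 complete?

38

Timeline: | P4 0-2 | idle 2-5 | P3 5-14 | P1 14-17 | P6 17-25 | P2 25-32 | P7 32-38 | P5 38-46 | P0 46-53 |
Completion: P0=53  P1=17  P2=32  P3=14  P4=2  P5=46  P6=25  P7=38
Turnaround (C−A): P0=32  P1=9  P2=17  P3=9  P4=2  P5=26  P6=15  P7=22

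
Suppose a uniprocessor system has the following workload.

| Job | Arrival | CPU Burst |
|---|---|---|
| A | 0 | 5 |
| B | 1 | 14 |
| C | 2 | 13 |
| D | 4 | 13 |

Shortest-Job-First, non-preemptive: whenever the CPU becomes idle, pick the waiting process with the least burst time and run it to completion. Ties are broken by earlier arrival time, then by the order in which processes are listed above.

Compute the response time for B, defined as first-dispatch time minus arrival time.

Schedule: | A 0-5 | C 5-18 | D 18-31 | B 31-45 |
Completion: A=5  B=45  C=18  D=31
Response(B) = first start − arrival = 31 − 1 = 30

30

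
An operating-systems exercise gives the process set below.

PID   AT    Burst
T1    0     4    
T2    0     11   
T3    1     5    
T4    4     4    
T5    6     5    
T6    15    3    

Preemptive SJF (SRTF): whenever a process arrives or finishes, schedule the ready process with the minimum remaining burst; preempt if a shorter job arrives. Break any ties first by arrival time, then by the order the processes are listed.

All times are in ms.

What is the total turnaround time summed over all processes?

70

Schedule: | T1 0-4 | T4 4-8 | T3 8-13 | T5 13-18 | T6 18-21 | T2 21-32 |
Completion: T1=4  T2=32  T3=13  T4=8  T5=18  T6=21
Turnaround (C−A): T1=4  T2=32  T3=12  T4=4  T5=12  T6=6
Turnaround = completion − arrival: T1=4, T2=32, T3=12, T4=4, T5=12, T6=6
Total turnaround = 4 + 32 + 12 + 4 + 12 + 6 = 70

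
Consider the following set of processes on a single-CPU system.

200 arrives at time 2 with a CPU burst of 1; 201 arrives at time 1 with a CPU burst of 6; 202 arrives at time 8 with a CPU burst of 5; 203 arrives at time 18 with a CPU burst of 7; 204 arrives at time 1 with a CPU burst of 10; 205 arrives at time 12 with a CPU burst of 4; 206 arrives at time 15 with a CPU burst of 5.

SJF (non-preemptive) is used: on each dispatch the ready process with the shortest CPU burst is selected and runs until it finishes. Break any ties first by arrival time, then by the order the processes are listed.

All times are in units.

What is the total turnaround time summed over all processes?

Schedule: | idle 0-1 | 201 1-7 | 200 7-8 | 202 8-13 | 205 13-17 | 206 17-22 | 203 22-29 | 204 29-39 |
Completion: 200=8  201=7  202=13  203=29  204=39  205=17  206=22
Turnaround (C−A): 200=6  201=6  202=5  203=11  204=38  205=5  206=7
Turnaround = completion − arrival: 200=6, 201=6, 202=5, 203=11, 204=38, 205=5, 206=7
Total turnaround = 6 + 6 + 5 + 11 + 38 + 5 + 7 = 78

78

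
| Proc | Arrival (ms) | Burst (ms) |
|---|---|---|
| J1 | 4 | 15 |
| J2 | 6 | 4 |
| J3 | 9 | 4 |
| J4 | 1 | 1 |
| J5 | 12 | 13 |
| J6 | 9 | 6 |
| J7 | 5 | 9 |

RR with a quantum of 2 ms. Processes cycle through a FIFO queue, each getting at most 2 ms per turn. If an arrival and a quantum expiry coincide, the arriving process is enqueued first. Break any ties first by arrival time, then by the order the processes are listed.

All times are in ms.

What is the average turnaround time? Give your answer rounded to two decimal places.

Gantt: | idle 0-1 | J4 1-2 | idle 2-4 | J1 4-6 | J7 6-8 | J2 8-10 | J1 10-12 | J7 12-14 | J3 14-16 | J6 16-18 | J2 18-20 | J5 20-22 | J1 22-24 | J7 24-26 | J3 26-28 | J6 28-30 | J5 30-32 | J1 32-34 | J7 34-36 | J6 36-38 | J5 38-40 | J1 40-42 | J7 42-43 | J5 43-45 | J1 45-47 | J5 47-49 | J1 49-51 | J5 51-53 | J1 53-54 | J5 54-55 |
Completion: J1=54  J2=20  J3=28  J4=2  J5=55  J6=38  J7=43
Turnaround (C−A): J1=50  J2=14  J3=19  J4=1  J5=43  J6=29  J7=38
Turnaround times: J1=50, J2=14, J3=19, J4=1, J5=43, J6=29, J7=38
Average turnaround = (50+14+19+1+43+29+38) / 7 = 194/7 = 27.71

27.71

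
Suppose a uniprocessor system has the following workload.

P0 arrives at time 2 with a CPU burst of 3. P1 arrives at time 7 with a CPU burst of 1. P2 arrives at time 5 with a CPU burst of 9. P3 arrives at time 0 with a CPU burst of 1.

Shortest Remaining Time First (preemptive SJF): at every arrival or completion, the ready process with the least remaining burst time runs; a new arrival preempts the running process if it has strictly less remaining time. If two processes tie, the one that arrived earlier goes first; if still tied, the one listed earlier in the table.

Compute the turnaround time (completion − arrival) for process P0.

3

Gantt: | P3 0-1 | idle 1-2 | P0 2-5 | P2 5-7 | P1 7-8 | P2 8-15 |
Completion: P0=5  P1=8  P2=15  P3=1
Turnaround (C−A): P0=3  P1=1  P2=10  P3=1
Turnaround(P0) = completion − arrival = 5 − 2 = 3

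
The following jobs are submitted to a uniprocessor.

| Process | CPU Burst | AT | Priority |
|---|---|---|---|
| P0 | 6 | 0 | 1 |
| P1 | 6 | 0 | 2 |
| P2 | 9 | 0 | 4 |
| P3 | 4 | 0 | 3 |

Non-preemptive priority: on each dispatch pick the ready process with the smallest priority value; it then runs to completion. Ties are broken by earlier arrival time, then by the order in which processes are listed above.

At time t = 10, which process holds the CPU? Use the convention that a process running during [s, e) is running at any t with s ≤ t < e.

P1

Timeline: | P0 0-6 | P1 6-12 | P3 12-16 | P2 16-25 |
Completion: P0=6  P1=12  P2=25  P3=16
Turnaround (C−A): P0=6  P1=12  P2=25  P3=16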